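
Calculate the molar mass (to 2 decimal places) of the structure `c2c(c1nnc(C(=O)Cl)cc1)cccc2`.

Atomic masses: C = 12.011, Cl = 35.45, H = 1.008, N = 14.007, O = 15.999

218.64

Molecular formula: C11H7ClN2O.
M = 11×12.011 + 1×35.45 + 7×1.008 + 2×14.007 + 1×15.999 = 218.64 g/mol.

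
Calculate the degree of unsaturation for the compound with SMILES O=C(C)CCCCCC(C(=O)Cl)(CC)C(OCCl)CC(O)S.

2

Molecular formula from the SMILES: C15H26Cl2O4S.
DoU = (2C + 2 + N − H − X)/2 = (2·15 + 2 + 0 − 26 − 2)/2 = 4/2 = 2.
(Structurally: 0 ring(s) + 2 π bond(s) = 2.)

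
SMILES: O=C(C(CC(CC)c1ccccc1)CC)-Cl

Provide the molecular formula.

Heavy atoms from the SMILES: 14 C, 1 Cl, 1 O.
Implicit hydrogens by atom environment:
  5 × C (aromatic): 1 H each → 5
  3 × C: 2 H each → 6
  2 × C: 3 H each → 6
  2 × C: 1 H each → 2
  1 × C (aromatic): no H
  1 × C: no H
  1 × Cl: no H
  1 × O: no H
  Total hydrogens = 19.
Molecular formula: C14H19ClO

C14H19ClO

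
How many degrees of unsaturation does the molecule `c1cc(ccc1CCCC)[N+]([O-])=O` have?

5

Molecular formula from the SMILES: C10H13NO2.
DoU = (2C + 2 + N − H − X)/2 = (2·10 + 2 + 1 − 13 − 0)/2 = 10/2 = 5.
(Structurally: 1 ring(s) + 4 π bond(s) = 5.)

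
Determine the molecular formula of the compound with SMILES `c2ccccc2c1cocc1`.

C10H8O

Heavy atoms from the SMILES: 10 C, 1 O.
Implicit hydrogens by atom environment:
  8 × C (aromatic): 1 H each → 8
  2 × C (aromatic): no H
  1 × O (aromatic): no H
  Total hydrogens = 8.
Molecular formula: C10H8O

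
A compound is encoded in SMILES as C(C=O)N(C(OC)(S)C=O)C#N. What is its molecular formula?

C6H8N2O3S

Heavy atoms from the SMILES: 6 C, 2 N, 3 O, 1 S.
Implicit hydrogens by atom environment:
  3 × O: no H
  2 × C: 1 H each → 2
  2 × C: no H
  2 × N: no H
  1 × C: 3 H
  1 × C: 2 H
  1 × S: 1 H
  Total hydrogens = 8.
Molecular formula: C6H8N2O3S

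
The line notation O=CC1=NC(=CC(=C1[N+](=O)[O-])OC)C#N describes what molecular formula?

C8H5N3O4

Heavy atoms from the SMILES: 8 C, 3 N, 4 O.
Implicit hydrogens by atom environment:
  4 × C (aromatic): no H
  3 × O: no H
  1 × C: 3 H
  1 × C (aromatic): 1 H
  1 × C: 1 H
  1 × C: no H
  1 × N (aromatic): no H
  1 × N (charge +1): no H
  1 × N: no H
  1 × O (charge -1): no H
  Total hydrogens = 5.
Molecular formula: C8H5N3O4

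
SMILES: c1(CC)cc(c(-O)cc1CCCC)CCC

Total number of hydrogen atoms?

24

Hydrogens are implicit in SMILES; fill each atom to its normal valence:
  6 × C: 2 H each → 12
  4 × C (aromatic): no H
  3 × C: 3 H each → 9
  2 × C (aromatic): 1 H each → 2
  1 × O: 1 H
  Total hydrogens = 24.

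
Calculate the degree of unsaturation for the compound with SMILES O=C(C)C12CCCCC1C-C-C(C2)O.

Molecular formula from the SMILES: C12H20O2.
DoU = (2C + 2 + N − H − X)/2 = (2·12 + 2 + 0 − 20 − 0)/2 = 6/2 = 3.
(Structurally: 2 ring(s) + 1 π bond(s) = 3.)

3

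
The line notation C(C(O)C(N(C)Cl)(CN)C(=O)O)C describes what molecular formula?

Heavy atoms from the SMILES: 7 C, 1 Cl, 2 N, 3 O.
Implicit hydrogens by atom environment:
  2 × C: 3 H each → 6
  2 × C: 2 H each → 4
  2 × C: no H
  2 × O: 1 H each → 2
  1 × C: 1 H
  1 × Cl: no H
  1 × N: 2 H
  1 × N: no H
  1 × O: no H
  Total hydrogens = 15.
Molecular formula: C7H15ClN2O3

C7H15ClN2O3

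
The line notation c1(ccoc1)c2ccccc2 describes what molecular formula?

C10H8O

Heavy atoms from the SMILES: 10 C, 1 O.
Implicit hydrogens by atom environment:
  8 × C (aromatic): 1 H each → 8
  2 × C (aromatic): no H
  1 × O (aromatic): no H
  Total hydrogens = 8.
Molecular formula: C10H8O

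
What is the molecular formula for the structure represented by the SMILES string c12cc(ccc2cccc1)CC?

C12H12

Heavy atoms from the SMILES: 12 C.
Implicit hydrogens by atom environment:
  7 × C (aromatic): 1 H each → 7
  3 × C (aromatic): no H
  1 × C: 3 H
  1 × C: 2 H
  Total hydrogens = 12.
Molecular formula: C12H12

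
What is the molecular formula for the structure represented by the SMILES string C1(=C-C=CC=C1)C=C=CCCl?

C10H9Cl

Heavy atoms from the SMILES: 10 C, 1 Cl.
Implicit hydrogens by atom environment:
  5 × C (aromatic): 1 H each → 5
  2 × C: 1 H each → 2
  1 × C: 2 H
  1 × C: no H
  1 × C (aromatic): no H
  1 × Cl: no H
  Total hydrogens = 9.
Molecular formula: C10H9Cl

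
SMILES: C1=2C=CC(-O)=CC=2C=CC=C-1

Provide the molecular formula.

Heavy atoms from the SMILES: 10 C, 1 O.
Implicit hydrogens by atom environment:
  7 × C (aromatic): 1 H each → 7
  3 × C (aromatic): no H
  1 × O: 1 H
  Total hydrogens = 8.
Molecular formula: C10H8O

C10H8O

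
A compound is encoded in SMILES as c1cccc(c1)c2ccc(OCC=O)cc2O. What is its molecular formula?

Heavy atoms from the SMILES: 14 C, 3 O.
Implicit hydrogens by atom environment:
  8 × C (aromatic): 1 H each → 8
  4 × C (aromatic): no H
  2 × O: no H
  1 × C: 2 H
  1 × C: 1 H
  1 × O: 1 H
  Total hydrogens = 12.
Molecular formula: C14H12O3

C14H12O3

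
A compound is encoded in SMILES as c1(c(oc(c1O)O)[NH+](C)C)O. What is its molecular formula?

C6H10NO4+

Heavy atoms from the SMILES: 6 C, 1 N, 4 O.
Implicit hydrogens by atom environment:
  4 × C (aromatic): no H
  3 × O: 1 H each → 3
  2 × C: 3 H each → 6
  1 × N (charge +1): 1 H
  1 × O (aromatic): no H
  Total hydrogens = 10.
Net charge +1.
Molecular formula: C6H10NO4+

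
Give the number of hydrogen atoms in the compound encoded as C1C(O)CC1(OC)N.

11

Hydrogens are implicit in SMILES; fill each atom to its normal valence:
  2 × C: 2 H each → 4
  1 × C: 3 H
  1 × C: 1 H
  1 × C: no H
  1 × N: 2 H
  1 × O: 1 H
  1 × O: no H
  Total hydrogens = 11.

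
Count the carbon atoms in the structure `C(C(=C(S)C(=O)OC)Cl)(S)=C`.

The symbol for carbon appears 6 times in the SMILES. (Cl is a single chlorine, not C + l.)

6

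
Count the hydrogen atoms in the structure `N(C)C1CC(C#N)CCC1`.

Hydrogens are implicit in SMILES; fill each atom to its normal valence:
  4 × C: 2 H each → 8
  2 × C: 1 H each → 2
  1 × C: 3 H
  1 × C: no H
  1 × N: 1 H
  1 × N: no H
  Total hydrogens = 14.

14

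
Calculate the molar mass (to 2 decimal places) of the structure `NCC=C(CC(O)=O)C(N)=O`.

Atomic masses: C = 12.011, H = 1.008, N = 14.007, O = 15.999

158.16

Molecular formula: C6H10N2O3.
M = 6×12.011 + 10×1.008 + 2×14.007 + 3×15.999 = 158.16 g/mol.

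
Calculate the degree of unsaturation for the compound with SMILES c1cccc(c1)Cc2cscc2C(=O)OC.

Molecular formula from the SMILES: C13H12O2S.
DoU = (2C + 2 + N − H − X)/2 = (2·13 + 2 + 0 − 12 − 0)/2 = 16/2 = 8.
(Structurally: 2 ring(s) + 6 π bond(s) = 8.)

8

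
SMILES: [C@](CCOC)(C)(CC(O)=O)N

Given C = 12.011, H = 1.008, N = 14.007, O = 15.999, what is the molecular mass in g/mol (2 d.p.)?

161.20

Molecular formula: C7H15NO3.
M = 7×12.011 + 15×1.008 + 1×14.007 + 3×15.999 = 161.20 g/mol.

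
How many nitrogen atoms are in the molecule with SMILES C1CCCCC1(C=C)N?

The symbol for nitrogen appears 1 time in the SMILES.

1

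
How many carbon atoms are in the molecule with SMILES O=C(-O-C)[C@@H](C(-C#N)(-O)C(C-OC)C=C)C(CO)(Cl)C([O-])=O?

The symbol for carbon appears 13 times in the SMILES. (Cl is a single chlorine, not C + l.)

13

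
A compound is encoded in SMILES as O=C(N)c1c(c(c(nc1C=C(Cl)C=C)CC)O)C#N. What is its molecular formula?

C13H12ClN3O2

Heavy atoms from the SMILES: 13 C, 1 Cl, 3 N, 2 O.
Implicit hydrogens by atom environment:
  5 × C (aromatic): no H
  3 × C: no H
  2 × C: 2 H each → 4
  2 × C: 1 H each → 2
  1 × C: 3 H
  1 × Cl: no H
  1 × N: 2 H
  1 × N (aromatic): no H
  1 × N: no H
  1 × O: 1 H
  1 × O: no H
  Total hydrogens = 12.
Molecular formula: C13H12ClN3O2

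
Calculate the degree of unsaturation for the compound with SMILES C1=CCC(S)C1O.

2

Molecular formula from the SMILES: C5H8OS.
DoU = (2C + 2 + N − H − X)/2 = (2·5 + 2 + 0 − 8 − 0)/2 = 4/2 = 2.
(Structurally: 1 ring(s) + 1 π bond(s) = 2.)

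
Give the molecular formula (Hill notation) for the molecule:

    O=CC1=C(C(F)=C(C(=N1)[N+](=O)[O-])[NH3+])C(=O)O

Heavy atoms from the SMILES: 7 C, 1 F, 3 N, 5 O.
Implicit hydrogens by atom environment:
  5 × C (aromatic): no H
  3 × O: no H
  1 × C: 1 H
  1 × C: no H
  1 × F: no H
  1 × N (charge +1): 3 H
  1 × N (aromatic): no H
  1 × N (charge +1): no H
  1 × O: 1 H
  1 × O (charge -1): no H
  Total hydrogens = 5.
Net charge +1.
Molecular formula: C7H5FN3O5+

C7H5FN3O5+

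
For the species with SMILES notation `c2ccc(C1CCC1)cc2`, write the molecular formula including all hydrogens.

C10H12

Heavy atoms from the SMILES: 10 C.
Implicit hydrogens by atom environment:
  5 × C (aromatic): 1 H each → 5
  3 × C: 2 H each → 6
  1 × C: 1 H
  1 × C (aromatic): no H
  Total hydrogens = 12.
Molecular formula: C10H12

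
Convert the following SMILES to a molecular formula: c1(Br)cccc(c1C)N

C7H8BrN

Heavy atoms from the SMILES: 1 Br, 7 C, 1 N.
Implicit hydrogens by atom environment:
  3 × C (aromatic): 1 H each → 3
  3 × C (aromatic): no H
  1 × Br: no H
  1 × C: 3 H
  1 × N: 2 H
  Total hydrogens = 8.
Molecular formula: C7H8BrN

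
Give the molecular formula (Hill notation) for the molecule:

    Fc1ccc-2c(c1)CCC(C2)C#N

Heavy atoms from the SMILES: 11 C, 1 F, 1 N.
Implicit hydrogens by atom environment:
  3 × C: 2 H each → 6
  3 × C (aromatic): 1 H each → 3
  3 × C (aromatic): no H
  1 × C: 1 H
  1 × C: no H
  1 × F: no H
  1 × N: no H
  Total hydrogens = 10.
Molecular formula: C11H10FN

C11H10FN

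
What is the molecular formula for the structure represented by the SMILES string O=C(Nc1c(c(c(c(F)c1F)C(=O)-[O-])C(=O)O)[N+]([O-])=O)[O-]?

Heavy atoms from the SMILES: 9 C, 2 F, 2 N, 8 O.
Implicit hydrogens by atom environment:
  6 × C (aromatic): no H
  4 × O: no H
  3 × C: no H
  3 × O (charge -1): no H
  2 × F: no H
  1 × N: 1 H
  1 × N (charge +1): no H
  1 × O: 1 H
  Total hydrogens = 2.
Net charge -2.
Molecular formula: [C9H2F2N2O8]2-

[C9H2F2N2O8]2-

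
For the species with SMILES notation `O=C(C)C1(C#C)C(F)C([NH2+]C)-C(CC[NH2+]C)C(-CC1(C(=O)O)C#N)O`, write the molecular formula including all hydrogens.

[C17H26FN3O4]2+

Heavy atoms from the SMILES: 17 C, 1 F, 3 N, 4 O.
Implicit hydrogens by atom environment:
  6 × C: no H
  5 × C: 1 H each → 5
  3 × C: 3 H each → 9
  3 × C: 2 H each → 6
  2 × N (charge +1): 2 H each → 4
  2 × O: 1 H each → 2
  2 × O: no H
  1 × F: no H
  1 × N: no H
  Total hydrogens = 26.
Net charge +2.
Molecular formula: [C17H26FN3O4]2+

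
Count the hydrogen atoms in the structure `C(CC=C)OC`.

10

Hydrogens are implicit in SMILES; fill each atom to its normal valence:
  3 × C: 2 H each → 6
  1 × C: 3 H
  1 × C: 1 H
  1 × O: no H
  Total hydrogens = 10.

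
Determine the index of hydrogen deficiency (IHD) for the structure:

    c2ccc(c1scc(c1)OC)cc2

7

Molecular formula from the SMILES: C11H10OS.
DoU = (2C + 2 + N − H − X)/2 = (2·11 + 2 + 0 − 10 − 0)/2 = 14/2 = 7.
(Structurally: 2 ring(s) + 5 π bond(s) = 7.)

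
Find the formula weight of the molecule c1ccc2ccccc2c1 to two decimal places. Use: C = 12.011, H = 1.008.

128.17

Molecular formula: C10H8.
M = 10×12.011 + 8×1.008 = 128.17 g/mol.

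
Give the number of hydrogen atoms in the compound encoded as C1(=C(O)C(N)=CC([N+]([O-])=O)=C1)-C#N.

Hydrogens are implicit in SMILES; fill each atom to its normal valence:
  4 × C (aromatic): no H
  2 × C (aromatic): 1 H each → 2
  1 × C: no H
  1 × N: 2 H
  1 × N: no H
  1 × N (charge +1): no H
  1 × O: 1 H
  1 × O: no H
  1 × O (charge -1): no H
  Total hydrogens = 5.

5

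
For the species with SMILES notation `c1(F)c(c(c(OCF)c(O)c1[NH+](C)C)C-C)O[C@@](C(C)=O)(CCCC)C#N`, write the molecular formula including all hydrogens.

C19H27F2N2O4+

Heavy atoms from the SMILES: 19 C, 2 F, 2 N, 4 O.
Implicit hydrogens by atom environment:
  6 × C (aromatic): no H
  5 × C: 3 H each → 15
  5 × C: 2 H each → 10
  3 × C: no H
  3 × O: no H
  2 × F: no H
  1 × N (charge +1): 1 H
  1 × N: no H
  1 × O: 1 H
  Total hydrogens = 27.
Net charge +1.
Molecular formula: C19H27F2N2O4+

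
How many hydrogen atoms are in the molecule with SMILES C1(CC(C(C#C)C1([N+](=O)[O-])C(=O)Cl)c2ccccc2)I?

Hydrogens are implicit in SMILES; fill each atom to its normal valence:
  5 × C (aromatic): 1 H each → 5
  4 × C: 1 H each → 4
  3 × C: no H
  2 × O: no H
  1 × C: 2 H
  1 × C (aromatic): no H
  1 × Cl: no H
  1 × I: no H
  1 × N (charge +1): no H
  1 × O (charge -1): no H
  Total hydrogens = 11.

11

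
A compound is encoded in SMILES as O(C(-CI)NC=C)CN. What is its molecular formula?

C5H11IN2O

Heavy atoms from the SMILES: 5 C, 1 I, 2 N, 1 O.
Implicit hydrogens by atom environment:
  3 × C: 2 H each → 6
  2 × C: 1 H each → 2
  1 × I: no H
  1 × N: 2 H
  1 × N: 1 H
  1 × O: no H
  Total hydrogens = 11.
Molecular formula: C5H11IN2O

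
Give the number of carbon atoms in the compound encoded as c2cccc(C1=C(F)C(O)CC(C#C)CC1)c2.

The symbol for carbon appears 15 times in the SMILES. Lowercase c denotes aromatic carbon and counts toward C.

15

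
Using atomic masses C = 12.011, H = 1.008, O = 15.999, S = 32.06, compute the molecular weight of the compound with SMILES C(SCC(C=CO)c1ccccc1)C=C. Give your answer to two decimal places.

Molecular formula: C13H16OS.
M = 13×12.011 + 16×1.008 + 1×15.999 + 1×32.06 = 220.33 g/mol.

220.33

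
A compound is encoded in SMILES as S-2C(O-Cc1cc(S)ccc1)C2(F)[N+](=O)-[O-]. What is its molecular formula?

C9H8FNO3S2

Heavy atoms from the SMILES: 9 C, 1 F, 1 N, 3 O, 2 S.
Implicit hydrogens by atom environment:
  4 × C (aromatic): 1 H each → 4
  2 × C (aromatic): no H
  2 × O: no H
  1 × C: 2 H
  1 × C: 1 H
  1 × C: no H
  1 × F: no H
  1 × N (charge +1): no H
  1 × O (charge -1): no H
  1 × S: 1 H
  1 × S: no H
  Total hydrogens = 8.
Molecular formula: C9H8FNO3S2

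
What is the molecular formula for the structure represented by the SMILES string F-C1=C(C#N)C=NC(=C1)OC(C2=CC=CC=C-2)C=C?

C15H11FN2O

Heavy atoms from the SMILES: 15 C, 1 F, 2 N, 1 O.
Implicit hydrogens by atom environment:
  7 × C (aromatic): 1 H each → 7
  4 × C (aromatic): no H
  2 × C: 1 H each → 2
  1 × C: 2 H
  1 × C: no H
  1 × F: no H
  1 × N (aromatic): no H
  1 × N: no H
  1 × O: no H
  Total hydrogens = 11.
Molecular formula: C15H11FN2O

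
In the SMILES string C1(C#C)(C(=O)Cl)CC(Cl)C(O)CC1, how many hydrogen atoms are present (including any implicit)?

10

Hydrogens are implicit in SMILES; fill each atom to its normal valence:
  3 × C: 2 H each → 6
  3 × C: 1 H each → 3
  3 × C: no H
  2 × Cl: no H
  1 × O: 1 H
  1 × O: no H
  Total hydrogens = 10.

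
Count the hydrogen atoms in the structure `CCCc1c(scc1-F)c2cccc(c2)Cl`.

Hydrogens are implicit in SMILES; fill each atom to its normal valence:
  5 × C (aromatic): 1 H each → 5
  5 × C (aromatic): no H
  2 × C: 2 H each → 4
  1 × C: 3 H
  1 × Cl: no H
  1 × F: no H
  1 × S (aromatic): no H
  Total hydrogens = 12.

12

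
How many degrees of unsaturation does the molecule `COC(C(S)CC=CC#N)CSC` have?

3

Molecular formula from the SMILES: C9H15NOS2.
DoU = (2C + 2 + N − H − X)/2 = (2·9 + 2 + 1 − 15 − 0)/2 = 6/2 = 3.
(Structurally: 0 ring(s) + 3 π bond(s) = 3.)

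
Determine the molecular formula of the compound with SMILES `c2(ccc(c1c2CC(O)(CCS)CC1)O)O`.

Heavy atoms from the SMILES: 12 C, 3 O, 1 S.
Implicit hydrogens by atom environment:
  5 × C: 2 H each → 10
  4 × C (aromatic): no H
  3 × O: 1 H each → 3
  2 × C (aromatic): 1 H each → 2
  1 × C: no H
  1 × S: 1 H
  Total hydrogens = 16.
Molecular formula: C12H16O3S

C12H16O3S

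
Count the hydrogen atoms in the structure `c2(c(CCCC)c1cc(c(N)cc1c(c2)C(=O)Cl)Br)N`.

Hydrogens are implicit in SMILES; fill each atom to its normal valence:
  7 × C (aromatic): no H
  3 × C: 2 H each → 6
  3 × C (aromatic): 1 H each → 3
  2 × N: 2 H each → 4
  1 × Br: no H
  1 × C: 3 H
  1 × C: no H
  1 × Cl: no H
  1 × O: no H
  Total hydrogens = 16.

16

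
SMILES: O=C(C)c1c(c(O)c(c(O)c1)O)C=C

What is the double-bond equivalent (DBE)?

Molecular formula from the SMILES: C10H10O4.
DoU = (2C + 2 + N − H − X)/2 = (2·10 + 2 + 0 − 10 − 0)/2 = 12/2 = 6.
(Structurally: 1 ring(s) + 5 π bond(s) = 6.)

6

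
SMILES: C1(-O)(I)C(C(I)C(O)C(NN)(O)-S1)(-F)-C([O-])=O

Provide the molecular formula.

Heavy atoms from the SMILES: 6 C, 1 F, 2 I, 2 N, 5 O, 1 S.
Implicit hydrogens by atom environment:
  4 × C: no H
  3 × O: 1 H each → 3
  2 × C: 1 H each → 2
  2 × I: no H
  1 × F: no H
  1 × N: 2 H
  1 × N: 1 H
  1 × O: no H
  1 × O (charge -1): no H
  1 × S: no H
  Total hydrogens = 8.
Net charge -1.
Molecular formula: C6H8FI2N2O5S-

C6H8FI2N2O5S-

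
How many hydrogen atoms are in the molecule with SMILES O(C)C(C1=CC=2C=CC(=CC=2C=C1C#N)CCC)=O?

Hydrogens are implicit in SMILES; fill each atom to its normal valence:
  5 × C (aromatic): 1 H each → 5
  5 × C (aromatic): no H
  2 × C: 3 H each → 6
  2 × C: 2 H each → 4
  2 × C: no H
  2 × O: no H
  1 × N: no H
  Total hydrogens = 15.

15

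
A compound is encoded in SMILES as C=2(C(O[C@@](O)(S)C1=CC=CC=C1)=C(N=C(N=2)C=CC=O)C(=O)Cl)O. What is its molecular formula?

C15H11ClN2O5S

Heavy atoms from the SMILES: 15 C, 1 Cl, 2 N, 5 O, 1 S.
Implicit hydrogens by atom environment:
  5 × C (aromatic): 1 H each → 5
  5 × C (aromatic): no H
  3 × C: 1 H each → 3
  3 × O: no H
  2 × C: no H
  2 × N (aromatic): no H
  2 × O: 1 H each → 2
  1 × Cl: no H
  1 × S: 1 H
  Total hydrogens = 11.
Molecular formula: C15H11ClN2O5S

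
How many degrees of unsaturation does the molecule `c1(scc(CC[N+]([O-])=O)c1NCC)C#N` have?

6

Molecular formula from the SMILES: C9H11N3O2S.
DoU = (2C + 2 + N − H − X)/2 = (2·9 + 2 + 3 − 11 − 0)/2 = 12/2 = 6.
(Structurally: 1 ring(s) + 5 π bond(s) = 6.)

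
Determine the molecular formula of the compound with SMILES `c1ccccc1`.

C6H6

Heavy atoms from the SMILES: 6 C.
Implicit hydrogens by atom environment:
  6 × C (aromatic): 1 H each → 6
  Total hydrogens = 6.
Molecular formula: C6H6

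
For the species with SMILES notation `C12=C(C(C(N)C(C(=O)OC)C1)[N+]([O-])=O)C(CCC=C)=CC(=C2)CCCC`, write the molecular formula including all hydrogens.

C20H28N2O4

Heavy atoms from the SMILES: 20 C, 2 N, 4 O.
Implicit hydrogens by atom environment:
  7 × C: 2 H each → 14
  4 × C: 1 H each → 4
  4 × C (aromatic): no H
  3 × O: no H
  2 × C: 3 H each → 6
  2 × C (aromatic): 1 H each → 2
  1 × C: no H
  1 × N: 2 H
  1 × N (charge +1): no H
  1 × O (charge -1): no H
  Total hydrogens = 28.
Molecular formula: C20H28N2O4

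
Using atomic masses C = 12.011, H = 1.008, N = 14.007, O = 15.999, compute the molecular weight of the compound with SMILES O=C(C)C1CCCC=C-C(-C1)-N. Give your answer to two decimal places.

167.25

Molecular formula: C10H17NO.
M = 10×12.011 + 17×1.008 + 1×14.007 + 1×15.999 = 167.25 g/mol.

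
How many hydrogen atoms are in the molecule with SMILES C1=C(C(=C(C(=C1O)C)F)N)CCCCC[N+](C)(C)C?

26

Hydrogens are implicit in SMILES; fill each atom to its normal valence:
  5 × C: 2 H each → 10
  5 × C (aromatic): no H
  4 × C: 3 H each → 12
  1 × C (aromatic): 1 H
  1 × F: no H
  1 × N: 2 H
  1 × N (charge +1): no H
  1 × O: 1 H
  Total hydrogens = 26.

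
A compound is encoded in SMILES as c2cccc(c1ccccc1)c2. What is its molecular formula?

Heavy atoms from the SMILES: 12 C.
Implicit hydrogens by atom environment:
  10 × C (aromatic): 1 H each → 10
  2 × C (aromatic): no H
  Total hydrogens = 10.
Molecular formula: C12H10

C12H10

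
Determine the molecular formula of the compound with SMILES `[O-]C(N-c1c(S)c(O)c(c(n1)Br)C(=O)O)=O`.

Heavy atoms from the SMILES: 1 Br, 7 C, 2 N, 5 O, 1 S.
Implicit hydrogens by atom environment:
  5 × C (aromatic): no H
  2 × C: no H
  2 × O: 1 H each → 2
  2 × O: no H
  1 × Br: no H
  1 × N: 1 H
  1 × N (aromatic): no H
  1 × O (charge -1): no H
  1 × S: 1 H
  Total hydrogens = 4.
Net charge -1.
Molecular formula: C7H4BrN2O5S-

C7H4BrN2O5S-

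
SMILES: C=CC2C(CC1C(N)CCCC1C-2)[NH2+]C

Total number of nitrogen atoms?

2

The symbol for nitrogen appears 2 times in the SMILES.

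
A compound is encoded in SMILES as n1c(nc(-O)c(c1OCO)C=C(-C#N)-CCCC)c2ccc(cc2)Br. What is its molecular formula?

Heavy atoms from the SMILES: 1 Br, 18 C, 3 N, 3 O.
Implicit hydrogens by atom environment:
  6 × C (aromatic): no H
  4 × C: 2 H each → 8
  4 × C (aromatic): 1 H each → 4
  2 × C: no H
  2 × N (aromatic): no H
  2 × O: 1 H each → 2
  1 × Br: no H
  1 × C: 3 H
  1 × C: 1 H
  1 × N: no H
  1 × O: no H
  Total hydrogens = 18.
Molecular formula: C18H18BrN3O3

C18H18BrN3O3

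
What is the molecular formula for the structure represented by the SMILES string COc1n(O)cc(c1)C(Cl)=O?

C6H6ClNO3

Heavy atoms from the SMILES: 6 C, 1 Cl, 1 N, 3 O.
Implicit hydrogens by atom environment:
  2 × C (aromatic): 1 H each → 2
  2 × C (aromatic): no H
  2 × O: no H
  1 × C: 3 H
  1 × C: no H
  1 × Cl: no H
  1 × N (aromatic): no H
  1 × O: 1 H
  Total hydrogens = 6.
Molecular formula: C6H6ClNO3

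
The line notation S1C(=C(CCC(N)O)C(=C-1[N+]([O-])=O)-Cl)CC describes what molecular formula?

C9H13ClN2O3S

Heavy atoms from the SMILES: 9 C, 1 Cl, 2 N, 3 O, 1 S.
Implicit hydrogens by atom environment:
  4 × C (aromatic): no H
  3 × C: 2 H each → 6
  1 × C: 3 H
  1 × C: 1 H
  1 × Cl: no H
  1 × N: 2 H
  1 × N (charge +1): no H
  1 × O: 1 H
  1 × O: no H
  1 × O (charge -1): no H
  1 × S (aromatic): no H
  Total hydrogens = 13.
Molecular formula: C9H13ClN2O3S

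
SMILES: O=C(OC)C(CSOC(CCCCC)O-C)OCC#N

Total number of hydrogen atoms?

Hydrogens are implicit in SMILES; fill each atom to its normal valence:
  6 × C: 2 H each → 12
  5 × O: no H
  3 × C: 3 H each → 9
  2 × C: 1 H each → 2
  2 × C: no H
  1 × N: no H
  1 × S: no H
  Total hydrogens = 23.

23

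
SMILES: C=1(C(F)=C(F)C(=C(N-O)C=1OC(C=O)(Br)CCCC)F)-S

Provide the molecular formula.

Heavy atoms from the SMILES: 1 Br, 12 C, 3 F, 1 N, 3 O, 1 S.
Implicit hydrogens by atom environment:
  6 × C (aromatic): no H
  3 × C: 2 H each → 6
  3 × F: no H
  2 × O: no H
  1 × Br: no H
  1 × C: 3 H
  1 × C: 1 H
  1 × C: no H
  1 × N: 1 H
  1 × O: 1 H
  1 × S: 1 H
  Total hydrogens = 13.
Molecular formula: C12H13BrF3NO3S

C12H13BrF3NO3S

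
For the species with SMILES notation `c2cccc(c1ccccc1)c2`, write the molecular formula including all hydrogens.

C12H10

Heavy atoms from the SMILES: 12 C.
Implicit hydrogens by atom environment:
  10 × C (aromatic): 1 H each → 10
  2 × C (aromatic): no H
  Total hydrogens = 10.
Molecular formula: C12H10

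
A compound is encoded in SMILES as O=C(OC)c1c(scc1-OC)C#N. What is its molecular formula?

Heavy atoms from the SMILES: 8 C, 1 N, 3 O, 1 S.
Implicit hydrogens by atom environment:
  3 × C (aromatic): no H
  3 × O: no H
  2 × C: 3 H each → 6
  2 × C: no H
  1 × C (aromatic): 1 H
  1 × N: no H
  1 × S (aromatic): no H
  Total hydrogens = 7.
Molecular formula: C8H7NO3S

C8H7NO3S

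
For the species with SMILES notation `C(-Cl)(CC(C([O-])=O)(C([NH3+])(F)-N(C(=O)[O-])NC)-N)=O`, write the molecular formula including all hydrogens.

Heavy atoms from the SMILES: 7 C, 1 Cl, 1 F, 4 N, 5 O.
Implicit hydrogens by atom environment:
  5 × C: no H
  3 × O: no H
  2 × O (charge -1): no H
  1 × C: 3 H
  1 × C: 2 H
  1 × Cl: no H
  1 × F: no H
  1 × N (charge +1): 3 H
  1 × N: 2 H
  1 × N: 1 H
  1 × N: no H
  Total hydrogens = 11.
Net charge -1.
Molecular formula: C7H11ClFN4O5-

C7H11ClFN4O5-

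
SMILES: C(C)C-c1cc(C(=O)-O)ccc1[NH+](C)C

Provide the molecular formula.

Heavy atoms from the SMILES: 12 C, 1 N, 2 O.
Implicit hydrogens by atom environment:
  3 × C: 3 H each → 9
  3 × C (aromatic): 1 H each → 3
  3 × C (aromatic): no H
  2 × C: 2 H each → 4
  1 × C: no H
  1 × N (charge +1): 1 H
  1 × O: 1 H
  1 × O: no H
  Total hydrogens = 18.
Net charge +1.
Molecular formula: C12H18NO2+

C12H18NO2+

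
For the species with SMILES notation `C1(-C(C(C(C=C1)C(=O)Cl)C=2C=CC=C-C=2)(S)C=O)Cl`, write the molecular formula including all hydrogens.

Heavy atoms from the SMILES: 14 C, 2 Cl, 2 O, 1 S.
Implicit hydrogens by atom environment:
  6 × C: 1 H each → 6
  5 × C (aromatic): 1 H each → 5
  2 × C: no H
  2 × Cl: no H
  2 × O: no H
  1 × C (aromatic): no H
  1 × S: 1 H
  Total hydrogens = 12.
Molecular formula: C14H12Cl2O2S

C14H12Cl2O2S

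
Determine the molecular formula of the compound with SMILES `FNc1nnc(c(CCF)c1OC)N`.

C7H10F2N4O

Heavy atoms from the SMILES: 7 C, 2 F, 4 N, 1 O.
Implicit hydrogens by atom environment:
  4 × C (aromatic): no H
  2 × C: 2 H each → 4
  2 × F: no H
  2 × N (aromatic): no H
  1 × C: 3 H
  1 × N: 2 H
  1 × N: 1 H
  1 × O: no H
  Total hydrogens = 10.
Molecular formula: C7H10F2N4O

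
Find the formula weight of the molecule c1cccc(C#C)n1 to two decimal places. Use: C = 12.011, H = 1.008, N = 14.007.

Molecular formula: C7H5N.
M = 7×12.011 + 5×1.008 + 1×14.007 = 103.12 g/mol.

103.12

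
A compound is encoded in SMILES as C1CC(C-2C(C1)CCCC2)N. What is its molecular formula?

C10H19N

Heavy atoms from the SMILES: 10 C, 1 N.
Implicit hydrogens by atom environment:
  7 × C: 2 H each → 14
  3 × C: 1 H each → 3
  1 × N: 2 H
  Total hydrogens = 19.
Molecular formula: C10H19N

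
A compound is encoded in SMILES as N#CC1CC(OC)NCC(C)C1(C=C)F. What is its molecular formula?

Heavy atoms from the SMILES: 11 C, 1 F, 2 N, 1 O.
Implicit hydrogens by atom environment:
  4 × C: 1 H each → 4
  3 × C: 2 H each → 6
  2 × C: 3 H each → 6
  2 × C: no H
  1 × F: no H
  1 × N: 1 H
  1 × N: no H
  1 × O: no H
  Total hydrogens = 17.
Molecular formula: C11H17FN2O

C11H17FN2O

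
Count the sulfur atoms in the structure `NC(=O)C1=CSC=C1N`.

1

The symbol for sulfur appears 1 time in the SMILES.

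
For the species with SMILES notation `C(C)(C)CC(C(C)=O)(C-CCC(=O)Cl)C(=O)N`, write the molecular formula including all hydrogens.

Heavy atoms from the SMILES: 12 C, 1 Cl, 1 N, 3 O.
Implicit hydrogens by atom environment:
  4 × C: 2 H each → 8
  4 × C: no H
  3 × C: 3 H each → 9
  3 × O: no H
  1 × C: 1 H
  1 × Cl: no H
  1 × N: 2 H
  Total hydrogens = 20.
Molecular formula: C12H20ClNO3

C12H20ClNO3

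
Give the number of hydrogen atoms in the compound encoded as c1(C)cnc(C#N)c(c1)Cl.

Hydrogens are implicit in SMILES; fill each atom to its normal valence:
  3 × C (aromatic): no H
  2 × C (aromatic): 1 H each → 2
  1 × C: 3 H
  1 × C: no H
  1 × Cl: no H
  1 × N (aromatic): no H
  1 × N: no H
  Total hydrogens = 5.

5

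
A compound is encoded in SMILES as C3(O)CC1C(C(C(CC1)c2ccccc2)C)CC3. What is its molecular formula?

Heavy atoms from the SMILES: 17 C, 1 O.
Implicit hydrogens by atom environment:
  5 × C: 2 H each → 10
  5 × C: 1 H each → 5
  5 × C (aromatic): 1 H each → 5
  1 × C: 3 H
  1 × C (aromatic): no H
  1 × O: 1 H
  Total hydrogens = 24.
Molecular formula: C17H24O

C17H24O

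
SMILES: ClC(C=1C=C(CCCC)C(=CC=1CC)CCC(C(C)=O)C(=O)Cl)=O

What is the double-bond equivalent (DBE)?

7

Molecular formula from the SMILES: C19H24Cl2O3.
DoU = (2C + 2 + N − H − X)/2 = (2·19 + 2 + 0 − 24 − 2)/2 = 14/2 = 7.
(Structurally: 1 ring(s) + 6 π bond(s) = 7.)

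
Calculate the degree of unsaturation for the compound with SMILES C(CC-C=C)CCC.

Molecular formula from the SMILES: C8H16.
DoU = (2C + 2 + N − H − X)/2 = (2·8 + 2 + 0 − 16 − 0)/2 = 2/2 = 1.
(Structurally: 0 ring(s) + 1 π bond(s) = 1.)

1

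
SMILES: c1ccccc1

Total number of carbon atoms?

6

The symbol for carbon appears 6 times in the SMILES. Lowercase c denotes aromatic carbon and counts toward C.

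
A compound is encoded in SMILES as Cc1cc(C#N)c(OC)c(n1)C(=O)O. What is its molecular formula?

C9H8N2O3

Heavy atoms from the SMILES: 9 C, 2 N, 3 O.
Implicit hydrogens by atom environment:
  4 × C (aromatic): no H
  2 × C: 3 H each → 6
  2 × C: no H
  2 × O: no H
  1 × C (aromatic): 1 H
  1 × N (aromatic): no H
  1 × N: no H
  1 × O: 1 H
  Total hydrogens = 8.
Molecular formula: C9H8N2O3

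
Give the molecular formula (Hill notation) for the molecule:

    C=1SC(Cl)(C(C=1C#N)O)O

Heavy atoms from the SMILES: 5 C, 1 Cl, 1 N, 2 O, 1 S.
Implicit hydrogens by atom environment:
  3 × C: no H
  2 × C: 1 H each → 2
  2 × O: 1 H each → 2
  1 × Cl: no H
  1 × N: no H
  1 × S: no H
  Total hydrogens = 4.
Molecular formula: C5H4ClNO2S

C5H4ClNO2S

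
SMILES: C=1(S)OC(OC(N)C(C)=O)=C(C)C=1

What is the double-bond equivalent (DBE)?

Molecular formula from the SMILES: C8H11NO3S.
DoU = (2C + 2 + N − H − X)/2 = (2·8 + 2 + 1 − 11 − 0)/2 = 8/2 = 4.
(Structurally: 1 ring(s) + 3 π bond(s) = 4.)

4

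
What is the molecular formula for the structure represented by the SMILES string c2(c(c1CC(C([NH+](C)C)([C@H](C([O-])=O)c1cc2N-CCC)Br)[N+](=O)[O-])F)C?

Heavy atoms from the SMILES: 1 Br, 17 C, 1 F, 3 N, 4 O.
Implicit hydrogens by atom environment:
  5 × C (aromatic): no H
  4 × C: 3 H each → 12
  3 × C: 2 H each → 6
  2 × C: 1 H each → 2
  2 × C: no H
  2 × O: no H
  2 × O (charge -1): no H
  1 × Br: no H
  1 × C (aromatic): 1 H
  1 × F: no H
  1 × N (charge +1): 1 H
  1 × N: 1 H
  1 × N (charge +1): no H
  Total hydrogens = 23.
Molecular formula: C17H23BrFN3O4

C17H23BrFN3O4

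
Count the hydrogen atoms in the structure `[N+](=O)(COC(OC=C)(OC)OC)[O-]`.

11

Hydrogens are implicit in SMILES; fill each atom to its normal valence:
  5 × O: no H
  2 × C: 3 H each → 6
  2 × C: 2 H each → 4
  1 × C: 1 H
  1 × C: no H
  1 × N (charge +1): no H
  1 × O (charge -1): no H
  Total hydrogens = 11.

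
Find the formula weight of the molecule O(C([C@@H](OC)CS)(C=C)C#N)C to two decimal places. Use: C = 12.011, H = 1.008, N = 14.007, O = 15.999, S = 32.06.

187.26

Molecular formula: C8H13NO2S.
M = 8×12.011 + 13×1.008 + 1×14.007 + 2×15.999 + 1×32.06 = 187.26 g/mol.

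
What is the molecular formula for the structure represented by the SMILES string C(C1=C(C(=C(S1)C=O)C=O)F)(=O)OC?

C8H5FO4S

Heavy atoms from the SMILES: 8 C, 1 F, 4 O, 1 S.
Implicit hydrogens by atom environment:
  4 × C (aromatic): no H
  4 × O: no H
  2 × C: 1 H each → 2
  1 × C: 3 H
  1 × C: no H
  1 × F: no H
  1 × S (aromatic): no H
  Total hydrogens = 5.
Molecular formula: C8H5FO4S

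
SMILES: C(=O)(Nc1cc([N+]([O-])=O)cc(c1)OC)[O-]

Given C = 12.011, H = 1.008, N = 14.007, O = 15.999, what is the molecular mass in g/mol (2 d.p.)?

Molecular formula: C8H7N2O5-.
M = 8×12.011 + 7×1.008 + 2×14.007 + 5×15.999 = 211.15 g/mol.

211.15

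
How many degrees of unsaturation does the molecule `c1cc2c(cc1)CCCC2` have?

Molecular formula from the SMILES: C10H12.
DoU = (2C + 2 + N − H − X)/2 = (2·10 + 2 + 0 − 12 − 0)/2 = 10/2 = 5.
(Structurally: 2 ring(s) + 3 π bond(s) = 5.)

5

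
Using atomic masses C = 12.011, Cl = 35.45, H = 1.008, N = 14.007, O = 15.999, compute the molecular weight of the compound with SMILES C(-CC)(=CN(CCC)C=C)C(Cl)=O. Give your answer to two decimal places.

201.69

Molecular formula: C10H16ClNO.
M = 10×12.011 + 1×35.45 + 16×1.008 + 1×14.007 + 1×15.999 = 201.69 g/mol.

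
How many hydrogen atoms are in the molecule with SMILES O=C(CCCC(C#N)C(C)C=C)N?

16

Hydrogens are implicit in SMILES; fill each atom to its normal valence:
  4 × C: 2 H each → 8
  3 × C: 1 H each → 3
  2 × C: no H
  1 × C: 3 H
  1 × N: 2 H
  1 × N: no H
  1 × O: no H
  Total hydrogens = 16.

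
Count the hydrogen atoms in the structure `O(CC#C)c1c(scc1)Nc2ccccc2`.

Hydrogens are implicit in SMILES; fill each atom to its normal valence:
  7 × C (aromatic): 1 H each → 7
  3 × C (aromatic): no H
  1 × C: 2 H
  1 × C: 1 H
  1 × C: no H
  1 × N: 1 H
  1 × O: no H
  1 × S (aromatic): no H
  Total hydrogens = 11.

11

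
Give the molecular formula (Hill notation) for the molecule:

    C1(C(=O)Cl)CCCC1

Heavy atoms from the SMILES: 6 C, 1 Cl, 1 O.
Implicit hydrogens by atom environment:
  4 × C: 2 H each → 8
  1 × C: 1 H
  1 × C: no H
  1 × Cl: no H
  1 × O: no H
  Total hydrogens = 9.
Molecular formula: C6H9ClO

C6H9ClO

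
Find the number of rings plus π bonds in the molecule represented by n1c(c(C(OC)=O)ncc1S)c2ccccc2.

9

Molecular formula from the SMILES: C12H10N2O2S.
DoU = (2C + 2 + N − H − X)/2 = (2·12 + 2 + 2 − 10 − 0)/2 = 18/2 = 9.
(Structurally: 2 ring(s) + 7 π bond(s) = 9.)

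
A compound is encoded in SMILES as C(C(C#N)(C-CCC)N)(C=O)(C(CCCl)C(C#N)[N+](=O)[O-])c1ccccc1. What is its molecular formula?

C19H23ClN4O3

Heavy atoms from the SMILES: 19 C, 1 Cl, 4 N, 3 O.
Implicit hydrogens by atom environment:
  5 × C: 2 H each → 10
  5 × C (aromatic): 1 H each → 5
  4 × C: no H
  3 × C: 1 H each → 3
  2 × N: no H
  2 × O: no H
  1 × C: 3 H
  1 × C (aromatic): no H
  1 × Cl: no H
  1 × N: 2 H
  1 × N (charge +1): no H
  1 × O (charge -1): no H
  Total hydrogens = 23.
Molecular formula: C19H23ClN4O3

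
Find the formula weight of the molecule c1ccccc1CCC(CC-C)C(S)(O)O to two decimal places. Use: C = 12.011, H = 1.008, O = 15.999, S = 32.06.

240.36

Molecular formula: C13H20O2S.
M = 13×12.011 + 20×1.008 + 2×15.999 + 1×32.06 = 240.36 g/mol.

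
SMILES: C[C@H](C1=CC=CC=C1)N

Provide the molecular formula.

Heavy atoms from the SMILES: 8 C, 1 N.
Implicit hydrogens by atom environment:
  5 × C (aromatic): 1 H each → 5
  1 × C: 3 H
  1 × C: 1 H
  1 × C (aromatic): no H
  1 × N: 2 H
  Total hydrogens = 11.
Molecular formula: C8H11N

C8H11N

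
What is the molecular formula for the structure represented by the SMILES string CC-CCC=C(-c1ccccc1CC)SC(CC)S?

C17H26S2

Heavy atoms from the SMILES: 17 C, 2 S.
Implicit hydrogens by atom environment:
  5 × C: 2 H each → 10
  4 × C (aromatic): 1 H each → 4
  3 × C: 3 H each → 9
  2 × C: 1 H each → 2
  2 × C (aromatic): no H
  1 × C: no H
  1 × S: 1 H
  1 × S: no H
  Total hydrogens = 26.
Molecular formula: C17H26S2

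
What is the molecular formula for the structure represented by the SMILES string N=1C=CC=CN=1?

Heavy atoms from the SMILES: 4 C, 2 N.
Implicit hydrogens by atom environment:
  4 × C (aromatic): 1 H each → 4
  2 × N (aromatic): no H
  Total hydrogens = 4.
Molecular formula: C4H4N2

C4H4N2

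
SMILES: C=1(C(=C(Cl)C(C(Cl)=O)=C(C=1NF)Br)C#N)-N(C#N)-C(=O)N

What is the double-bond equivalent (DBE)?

10

Molecular formula from the SMILES: C10H3BrCl2FN5O2.
DoU = (2C + 2 + N − H − X)/2 = (2·10 + 2 + 5 − 3 − 4)/2 = 20/2 = 10.
(Structurally: 1 ring(s) + 9 π bond(s) = 10.)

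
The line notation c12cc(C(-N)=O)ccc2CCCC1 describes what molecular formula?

Heavy atoms from the SMILES: 11 C, 1 N, 1 O.
Implicit hydrogens by atom environment:
  4 × C: 2 H each → 8
  3 × C (aromatic): 1 H each → 3
  3 × C (aromatic): no H
  1 × C: no H
  1 × N: 2 H
  1 × O: no H
  Total hydrogens = 13.
Molecular formula: C11H13NO

C11H13NO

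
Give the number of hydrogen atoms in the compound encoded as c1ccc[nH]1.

5

Hydrogens are implicit in SMILES; fill each atom to its normal valence:
  4 × C (aromatic): 1 H each → 4
  1 × N (aromatic): 1 H
  Total hydrogens = 5.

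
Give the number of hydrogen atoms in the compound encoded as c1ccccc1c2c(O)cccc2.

10

Hydrogens are implicit in SMILES; fill each atom to its normal valence:
  9 × C (aromatic): 1 H each → 9
  3 × C (aromatic): no H
  1 × O: 1 H
  Total hydrogens = 10.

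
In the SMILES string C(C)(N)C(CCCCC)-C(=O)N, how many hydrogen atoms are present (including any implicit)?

Hydrogens are implicit in SMILES; fill each atom to its normal valence:
  4 × C: 2 H each → 8
  2 × C: 3 H each → 6
  2 × C: 1 H each → 2
  2 × N: 2 H each → 4
  1 × C: no H
  1 × O: no H
  Total hydrogens = 20.

20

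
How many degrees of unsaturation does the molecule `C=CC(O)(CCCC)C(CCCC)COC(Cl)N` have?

Molecular formula from the SMILES: C14H28ClNO2.
DoU = (2C + 2 + N − H − X)/2 = (2·14 + 2 + 1 − 28 − 1)/2 = 2/2 = 1.
(Structurally: 0 ring(s) + 1 π bond(s) = 1.)

1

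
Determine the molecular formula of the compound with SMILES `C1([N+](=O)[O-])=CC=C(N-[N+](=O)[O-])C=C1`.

Heavy atoms from the SMILES: 6 C, 3 N, 4 O.
Implicit hydrogens by atom environment:
  4 × C (aromatic): 1 H each → 4
  2 × C (aromatic): no H
  2 × N (charge +1): no H
  2 × O: no H
  2 × O (charge -1): no H
  1 × N: 1 H
  Total hydrogens = 5.
Molecular formula: C6H5N3O4

C6H5N3O4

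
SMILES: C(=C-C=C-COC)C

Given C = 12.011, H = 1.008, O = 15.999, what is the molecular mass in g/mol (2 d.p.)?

Molecular formula: C7H12O.
M = 7×12.011 + 12×1.008 + 1×15.999 = 112.17 g/mol.

112.17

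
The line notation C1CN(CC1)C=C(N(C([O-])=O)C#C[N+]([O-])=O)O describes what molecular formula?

C9H10N3O5-

Heavy atoms from the SMILES: 9 C, 3 N, 5 O.
Implicit hydrogens by atom environment:
  4 × C: 2 H each → 8
  4 × C: no H
  2 × N: no H
  2 × O: no H
  2 × O (charge -1): no H
  1 × C: 1 H
  1 × N (charge +1): no H
  1 × O: 1 H
  Total hydrogens = 10.
Net charge -1.
Molecular formula: C9H10N3O5-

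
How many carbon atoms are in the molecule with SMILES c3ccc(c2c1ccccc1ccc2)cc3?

The symbol for carbon appears 16 times in the SMILES. Lowercase c denotes aromatic carbon and counts toward C.

16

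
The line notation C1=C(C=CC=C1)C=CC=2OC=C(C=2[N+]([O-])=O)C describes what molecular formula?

C13H11NO3

Heavy atoms from the SMILES: 13 C, 1 N, 3 O.
Implicit hydrogens by atom environment:
  6 × C (aromatic): 1 H each → 6
  4 × C (aromatic): no H
  2 × C: 1 H each → 2
  1 × C: 3 H
  1 × N (charge +1): no H
  1 × O (aromatic): no H
  1 × O: no H
  1 × O (charge -1): no H
  Total hydrogens = 11.
Molecular formula: C13H11NO3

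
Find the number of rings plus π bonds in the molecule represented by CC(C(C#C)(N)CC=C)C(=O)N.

4

Molecular formula from the SMILES: C9H14N2O.
DoU = (2C + 2 + N − H − X)/2 = (2·9 + 2 + 2 − 14 − 0)/2 = 8/2 = 4.
(Structurally: 0 ring(s) + 4 π bond(s) = 4.)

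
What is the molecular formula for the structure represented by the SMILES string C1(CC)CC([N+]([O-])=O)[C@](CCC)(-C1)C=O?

C11H19NO3

Heavy atoms from the SMILES: 11 C, 1 N, 3 O.
Implicit hydrogens by atom environment:
  5 × C: 2 H each → 10
  3 × C: 1 H each → 3
  2 × C: 3 H each → 6
  2 × O: no H
  1 × C: no H
  1 × N (charge +1): no H
  1 × O (charge -1): no H
  Total hydrogens = 19.
Molecular formula: C11H19NO3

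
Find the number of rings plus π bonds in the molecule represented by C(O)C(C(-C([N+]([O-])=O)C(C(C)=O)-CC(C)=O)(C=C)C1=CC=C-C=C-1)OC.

8

Molecular formula from the SMILES: C19H25NO6.
DoU = (2C + 2 + N − H − X)/2 = (2·19 + 2 + 1 − 25 − 0)/2 = 16/2 = 8.
(Structurally: 1 ring(s) + 7 π bond(s) = 8.)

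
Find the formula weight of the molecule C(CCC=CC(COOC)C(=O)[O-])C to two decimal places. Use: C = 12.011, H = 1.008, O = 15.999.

201.24

Molecular formula: C10H17O4-.
M = 10×12.011 + 17×1.008 + 4×15.999 = 201.24 g/mol.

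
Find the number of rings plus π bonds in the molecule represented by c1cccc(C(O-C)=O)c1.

Molecular formula from the SMILES: C8H8O2.
DoU = (2C + 2 + N − H − X)/2 = (2·8 + 2 + 0 − 8 − 0)/2 = 10/2 = 5.
(Structurally: 1 ring(s) + 4 π bond(s) = 5.)

5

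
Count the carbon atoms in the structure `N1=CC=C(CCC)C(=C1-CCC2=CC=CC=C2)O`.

The symbol for carbon appears 16 times in the SMILES.

16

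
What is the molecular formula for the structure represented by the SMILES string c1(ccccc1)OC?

C7H8O

Heavy atoms from the SMILES: 7 C, 1 O.
Implicit hydrogens by atom environment:
  5 × C (aromatic): 1 H each → 5
  1 × C: 3 H
  1 × C (aromatic): no H
  1 × O: no H
  Total hydrogens = 8.
Molecular formula: C7H8O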